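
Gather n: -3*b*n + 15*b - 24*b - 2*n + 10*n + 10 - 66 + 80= -9*b + n*(8 - 3*b) + 24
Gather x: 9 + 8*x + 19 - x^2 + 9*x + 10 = -x^2 + 17*x + 38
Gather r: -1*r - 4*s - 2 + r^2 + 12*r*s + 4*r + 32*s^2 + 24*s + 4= r^2 + r*(12*s + 3) + 32*s^2 + 20*s + 2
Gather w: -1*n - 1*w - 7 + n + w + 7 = 0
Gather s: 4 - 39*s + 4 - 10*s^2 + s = -10*s^2 - 38*s + 8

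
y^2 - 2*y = y*(y - 2)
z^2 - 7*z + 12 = (z - 4)*(z - 3)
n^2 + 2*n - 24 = (n - 4)*(n + 6)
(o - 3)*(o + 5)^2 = o^3 + 7*o^2 - 5*o - 75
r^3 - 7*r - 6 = (r - 3)*(r + 1)*(r + 2)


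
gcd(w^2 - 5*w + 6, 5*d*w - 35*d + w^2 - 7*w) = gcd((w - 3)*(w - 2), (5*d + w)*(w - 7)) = 1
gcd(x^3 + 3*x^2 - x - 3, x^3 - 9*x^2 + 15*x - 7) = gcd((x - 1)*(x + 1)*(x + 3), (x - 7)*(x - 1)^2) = x - 1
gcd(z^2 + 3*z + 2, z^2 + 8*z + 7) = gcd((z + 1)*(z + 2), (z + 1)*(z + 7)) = z + 1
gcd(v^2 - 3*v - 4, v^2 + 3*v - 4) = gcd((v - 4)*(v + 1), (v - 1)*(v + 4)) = 1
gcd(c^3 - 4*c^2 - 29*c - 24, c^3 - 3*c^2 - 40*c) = c - 8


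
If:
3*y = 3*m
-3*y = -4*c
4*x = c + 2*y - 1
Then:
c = 3*y/4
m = y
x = 11*y/16 - 1/4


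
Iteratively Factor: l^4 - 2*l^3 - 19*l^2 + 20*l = (l - 5)*(l^3 + 3*l^2 - 4*l) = l*(l - 5)*(l^2 + 3*l - 4) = l*(l - 5)*(l - 1)*(l + 4)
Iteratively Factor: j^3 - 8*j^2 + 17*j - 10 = (j - 5)*(j^2 - 3*j + 2) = (j - 5)*(j - 1)*(j - 2)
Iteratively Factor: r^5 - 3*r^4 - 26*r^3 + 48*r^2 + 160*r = (r)*(r^4 - 3*r^3 - 26*r^2 + 48*r + 160) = r*(r + 4)*(r^3 - 7*r^2 + 2*r + 40) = r*(r - 4)*(r + 4)*(r^2 - 3*r - 10) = r*(r - 5)*(r - 4)*(r + 4)*(r + 2)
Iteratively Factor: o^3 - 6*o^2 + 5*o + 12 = (o - 3)*(o^2 - 3*o - 4) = (o - 3)*(o + 1)*(o - 4)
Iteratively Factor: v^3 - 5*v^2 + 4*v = (v - 4)*(v^2 - v) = (v - 4)*(v - 1)*(v)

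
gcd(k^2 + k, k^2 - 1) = k + 1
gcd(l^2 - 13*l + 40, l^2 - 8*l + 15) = l - 5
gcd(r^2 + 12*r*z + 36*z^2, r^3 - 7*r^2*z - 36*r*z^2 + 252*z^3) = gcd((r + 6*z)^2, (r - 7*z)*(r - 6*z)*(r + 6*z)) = r + 6*z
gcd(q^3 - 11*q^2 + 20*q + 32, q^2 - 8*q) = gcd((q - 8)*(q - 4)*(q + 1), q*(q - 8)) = q - 8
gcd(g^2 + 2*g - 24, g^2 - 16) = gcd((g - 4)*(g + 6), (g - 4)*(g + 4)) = g - 4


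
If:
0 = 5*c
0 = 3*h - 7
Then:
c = 0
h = 7/3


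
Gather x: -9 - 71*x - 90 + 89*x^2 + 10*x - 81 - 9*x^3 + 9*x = -9*x^3 + 89*x^2 - 52*x - 180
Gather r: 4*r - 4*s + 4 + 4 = 4*r - 4*s + 8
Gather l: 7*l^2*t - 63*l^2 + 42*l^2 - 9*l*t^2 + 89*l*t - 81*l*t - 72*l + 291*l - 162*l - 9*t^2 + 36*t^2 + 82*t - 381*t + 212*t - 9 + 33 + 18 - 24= l^2*(7*t - 21) + l*(-9*t^2 + 8*t + 57) + 27*t^2 - 87*t + 18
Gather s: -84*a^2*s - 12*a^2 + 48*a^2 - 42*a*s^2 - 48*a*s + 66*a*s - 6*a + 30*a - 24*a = 36*a^2 - 42*a*s^2 + s*(-84*a^2 + 18*a)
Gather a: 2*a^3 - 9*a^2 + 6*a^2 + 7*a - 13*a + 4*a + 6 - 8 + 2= 2*a^3 - 3*a^2 - 2*a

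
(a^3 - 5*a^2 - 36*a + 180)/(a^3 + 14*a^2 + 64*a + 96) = (a^2 - 11*a + 30)/(a^2 + 8*a + 16)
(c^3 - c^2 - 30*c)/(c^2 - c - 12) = c*(-c^2 + c + 30)/(-c^2 + c + 12)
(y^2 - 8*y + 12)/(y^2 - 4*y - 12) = (y - 2)/(y + 2)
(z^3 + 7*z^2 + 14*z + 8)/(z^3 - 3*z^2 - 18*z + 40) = (z^2 + 3*z + 2)/(z^2 - 7*z + 10)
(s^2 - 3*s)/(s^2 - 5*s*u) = (s - 3)/(s - 5*u)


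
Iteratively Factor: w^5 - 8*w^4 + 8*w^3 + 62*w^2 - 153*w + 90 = (w + 3)*(w^4 - 11*w^3 + 41*w^2 - 61*w + 30) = (w - 3)*(w + 3)*(w^3 - 8*w^2 + 17*w - 10) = (w - 3)*(w - 1)*(w + 3)*(w^2 - 7*w + 10) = (w - 3)*(w - 2)*(w - 1)*(w + 3)*(w - 5)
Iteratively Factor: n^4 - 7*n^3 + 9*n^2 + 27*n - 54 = (n - 3)*(n^3 - 4*n^2 - 3*n + 18) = (n - 3)^2*(n^2 - n - 6) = (n - 3)^2*(n + 2)*(n - 3)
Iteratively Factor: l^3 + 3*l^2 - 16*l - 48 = (l + 4)*(l^2 - l - 12) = (l + 3)*(l + 4)*(l - 4)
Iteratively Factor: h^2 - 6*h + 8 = (h - 4)*(h - 2)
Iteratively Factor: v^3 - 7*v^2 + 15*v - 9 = (v - 1)*(v^2 - 6*v + 9) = (v - 3)*(v - 1)*(v - 3)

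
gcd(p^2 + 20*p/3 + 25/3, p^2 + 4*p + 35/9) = p + 5/3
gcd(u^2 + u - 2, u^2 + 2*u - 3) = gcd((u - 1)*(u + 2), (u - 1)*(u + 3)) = u - 1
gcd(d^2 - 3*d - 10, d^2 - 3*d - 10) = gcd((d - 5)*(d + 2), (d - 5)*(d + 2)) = d^2 - 3*d - 10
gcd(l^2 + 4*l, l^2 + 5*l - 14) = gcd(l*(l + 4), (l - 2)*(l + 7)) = 1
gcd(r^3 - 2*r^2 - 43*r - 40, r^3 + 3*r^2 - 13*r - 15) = r^2 + 6*r + 5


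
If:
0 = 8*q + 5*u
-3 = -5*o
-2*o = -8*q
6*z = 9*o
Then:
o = 3/5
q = 3/20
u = -6/25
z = 9/10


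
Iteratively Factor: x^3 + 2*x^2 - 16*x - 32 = (x - 4)*(x^2 + 6*x + 8) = (x - 4)*(x + 4)*(x + 2)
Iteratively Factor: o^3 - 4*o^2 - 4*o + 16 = (o - 2)*(o^2 - 2*o - 8) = (o - 4)*(o - 2)*(o + 2)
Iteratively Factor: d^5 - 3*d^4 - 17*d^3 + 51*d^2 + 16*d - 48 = (d + 4)*(d^4 - 7*d^3 + 11*d^2 + 7*d - 12) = (d - 3)*(d + 4)*(d^3 - 4*d^2 - d + 4) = (d - 3)*(d + 1)*(d + 4)*(d^2 - 5*d + 4) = (d - 4)*(d - 3)*(d + 1)*(d + 4)*(d - 1)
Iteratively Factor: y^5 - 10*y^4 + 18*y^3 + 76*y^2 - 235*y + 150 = (y - 2)*(y^4 - 8*y^3 + 2*y^2 + 80*y - 75) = (y - 5)*(y - 2)*(y^3 - 3*y^2 - 13*y + 15) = (y - 5)*(y - 2)*(y - 1)*(y^2 - 2*y - 15) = (y - 5)*(y - 2)*(y - 1)*(y + 3)*(y - 5)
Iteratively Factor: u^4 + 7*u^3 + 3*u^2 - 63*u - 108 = (u + 3)*(u^3 + 4*u^2 - 9*u - 36) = (u + 3)*(u + 4)*(u^2 - 9) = (u - 3)*(u + 3)*(u + 4)*(u + 3)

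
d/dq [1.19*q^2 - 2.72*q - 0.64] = 2.38*q - 2.72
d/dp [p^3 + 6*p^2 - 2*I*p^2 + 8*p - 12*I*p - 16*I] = 3*p^2 + 4*p*(3 - I) + 8 - 12*I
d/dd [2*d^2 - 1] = 4*d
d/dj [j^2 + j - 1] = 2*j + 1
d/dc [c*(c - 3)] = 2*c - 3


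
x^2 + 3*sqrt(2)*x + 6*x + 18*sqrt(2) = (x + 6)*(x + 3*sqrt(2))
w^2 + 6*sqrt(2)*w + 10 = (w + sqrt(2))*(w + 5*sqrt(2))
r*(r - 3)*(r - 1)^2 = r^4 - 5*r^3 + 7*r^2 - 3*r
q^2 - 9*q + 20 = (q - 5)*(q - 4)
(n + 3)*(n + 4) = n^2 + 7*n + 12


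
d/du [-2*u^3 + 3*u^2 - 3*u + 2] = -6*u^2 + 6*u - 3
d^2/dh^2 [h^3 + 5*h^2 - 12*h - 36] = 6*h + 10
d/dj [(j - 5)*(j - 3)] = 2*j - 8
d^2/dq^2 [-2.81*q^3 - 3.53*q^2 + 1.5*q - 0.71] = -16.86*q - 7.06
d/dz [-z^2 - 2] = -2*z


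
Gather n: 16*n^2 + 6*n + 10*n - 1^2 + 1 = 16*n^2 + 16*n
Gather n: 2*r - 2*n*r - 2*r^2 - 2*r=-2*n*r - 2*r^2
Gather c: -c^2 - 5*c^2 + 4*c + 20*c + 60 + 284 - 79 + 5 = -6*c^2 + 24*c + 270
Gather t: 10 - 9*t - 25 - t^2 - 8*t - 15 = -t^2 - 17*t - 30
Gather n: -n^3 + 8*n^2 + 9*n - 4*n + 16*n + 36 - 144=-n^3 + 8*n^2 + 21*n - 108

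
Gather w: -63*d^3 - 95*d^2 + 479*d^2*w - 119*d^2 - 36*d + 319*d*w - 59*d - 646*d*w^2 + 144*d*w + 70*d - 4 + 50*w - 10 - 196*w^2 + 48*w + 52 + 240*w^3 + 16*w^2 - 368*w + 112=-63*d^3 - 214*d^2 - 25*d + 240*w^3 + w^2*(-646*d - 180) + w*(479*d^2 + 463*d - 270) + 150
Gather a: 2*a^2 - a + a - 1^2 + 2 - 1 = 2*a^2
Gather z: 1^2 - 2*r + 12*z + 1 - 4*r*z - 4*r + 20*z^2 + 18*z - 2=-6*r + 20*z^2 + z*(30 - 4*r)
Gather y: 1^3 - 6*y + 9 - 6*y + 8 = 18 - 12*y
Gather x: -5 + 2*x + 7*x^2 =7*x^2 + 2*x - 5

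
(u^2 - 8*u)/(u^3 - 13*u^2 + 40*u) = 1/(u - 5)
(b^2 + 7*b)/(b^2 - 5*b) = (b + 7)/(b - 5)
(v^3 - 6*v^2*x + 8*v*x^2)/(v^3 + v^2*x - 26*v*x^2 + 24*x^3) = v*(-v + 2*x)/(-v^2 - 5*v*x + 6*x^2)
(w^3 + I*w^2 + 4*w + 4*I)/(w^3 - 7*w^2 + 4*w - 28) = (w + I)/(w - 7)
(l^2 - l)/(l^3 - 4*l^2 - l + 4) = l/(l^2 - 3*l - 4)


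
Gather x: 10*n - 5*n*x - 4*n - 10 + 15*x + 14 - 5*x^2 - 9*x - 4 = 6*n - 5*x^2 + x*(6 - 5*n)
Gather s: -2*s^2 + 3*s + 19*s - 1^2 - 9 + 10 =-2*s^2 + 22*s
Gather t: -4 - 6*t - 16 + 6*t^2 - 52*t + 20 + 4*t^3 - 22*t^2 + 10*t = 4*t^3 - 16*t^2 - 48*t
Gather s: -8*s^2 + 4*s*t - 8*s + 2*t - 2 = -8*s^2 + s*(4*t - 8) + 2*t - 2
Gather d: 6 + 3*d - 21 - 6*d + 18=3 - 3*d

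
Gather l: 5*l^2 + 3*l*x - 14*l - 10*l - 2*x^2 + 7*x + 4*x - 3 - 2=5*l^2 + l*(3*x - 24) - 2*x^2 + 11*x - 5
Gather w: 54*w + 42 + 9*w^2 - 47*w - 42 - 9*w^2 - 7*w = 0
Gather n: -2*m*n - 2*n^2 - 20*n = -2*n^2 + n*(-2*m - 20)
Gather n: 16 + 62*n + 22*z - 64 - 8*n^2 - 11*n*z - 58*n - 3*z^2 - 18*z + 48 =-8*n^2 + n*(4 - 11*z) - 3*z^2 + 4*z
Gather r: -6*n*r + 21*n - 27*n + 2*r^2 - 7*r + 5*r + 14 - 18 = -6*n + 2*r^2 + r*(-6*n - 2) - 4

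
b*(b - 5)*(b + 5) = b^3 - 25*b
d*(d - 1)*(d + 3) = d^3 + 2*d^2 - 3*d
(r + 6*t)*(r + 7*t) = r^2 + 13*r*t + 42*t^2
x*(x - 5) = x^2 - 5*x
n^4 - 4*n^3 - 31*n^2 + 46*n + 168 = (n - 7)*(n - 3)*(n + 2)*(n + 4)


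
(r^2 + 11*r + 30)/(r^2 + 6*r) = (r + 5)/r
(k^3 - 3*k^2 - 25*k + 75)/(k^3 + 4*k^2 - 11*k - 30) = (k - 5)/(k + 2)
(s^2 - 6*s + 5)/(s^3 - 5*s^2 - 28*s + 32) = (s - 5)/(s^2 - 4*s - 32)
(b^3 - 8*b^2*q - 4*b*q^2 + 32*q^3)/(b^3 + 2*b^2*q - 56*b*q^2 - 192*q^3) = (b^2 - 4*q^2)/(b^2 + 10*b*q + 24*q^2)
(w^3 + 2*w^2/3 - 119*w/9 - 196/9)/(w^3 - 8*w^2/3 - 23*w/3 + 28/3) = (w + 7/3)/(w - 1)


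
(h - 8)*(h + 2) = h^2 - 6*h - 16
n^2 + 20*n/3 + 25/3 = (n + 5/3)*(n + 5)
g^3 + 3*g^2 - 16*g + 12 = (g - 2)*(g - 1)*(g + 6)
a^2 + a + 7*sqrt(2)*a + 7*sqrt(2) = (a + 1)*(a + 7*sqrt(2))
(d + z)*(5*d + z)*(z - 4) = 5*d^2*z - 20*d^2 + 6*d*z^2 - 24*d*z + z^3 - 4*z^2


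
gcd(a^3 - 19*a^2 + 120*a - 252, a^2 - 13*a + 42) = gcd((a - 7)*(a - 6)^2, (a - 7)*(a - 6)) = a^2 - 13*a + 42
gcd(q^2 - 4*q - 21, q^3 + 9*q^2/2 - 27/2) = q + 3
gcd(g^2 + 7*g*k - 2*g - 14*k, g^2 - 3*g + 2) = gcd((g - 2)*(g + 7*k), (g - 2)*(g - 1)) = g - 2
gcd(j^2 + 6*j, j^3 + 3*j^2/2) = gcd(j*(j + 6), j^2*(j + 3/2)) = j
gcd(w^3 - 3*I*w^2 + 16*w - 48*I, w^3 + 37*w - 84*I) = w^2 - 7*I*w - 12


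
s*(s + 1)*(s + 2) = s^3 + 3*s^2 + 2*s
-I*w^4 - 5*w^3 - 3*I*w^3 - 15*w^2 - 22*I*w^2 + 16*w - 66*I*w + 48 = (w + 3)*(w - 8*I)*(w + 2*I)*(-I*w + 1)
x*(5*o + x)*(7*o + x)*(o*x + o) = 35*o^3*x^2 + 35*o^3*x + 12*o^2*x^3 + 12*o^2*x^2 + o*x^4 + o*x^3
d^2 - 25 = (d - 5)*(d + 5)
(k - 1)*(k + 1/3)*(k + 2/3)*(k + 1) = k^4 + k^3 - 7*k^2/9 - k - 2/9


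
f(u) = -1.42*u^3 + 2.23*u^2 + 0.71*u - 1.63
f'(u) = -4.26*u^2 + 4.46*u + 0.71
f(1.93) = -2.16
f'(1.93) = -6.55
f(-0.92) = 0.71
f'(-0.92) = -7.00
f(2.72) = -11.78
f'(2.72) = -18.68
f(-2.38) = 28.46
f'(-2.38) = -34.04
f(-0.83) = 0.13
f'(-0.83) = -5.93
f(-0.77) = -0.21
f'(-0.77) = -5.25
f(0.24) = -1.35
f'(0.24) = 1.54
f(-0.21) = -1.67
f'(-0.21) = -0.41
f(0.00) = -1.63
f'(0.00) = 0.71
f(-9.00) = 1207.79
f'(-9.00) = -384.49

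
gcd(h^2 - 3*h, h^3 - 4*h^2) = h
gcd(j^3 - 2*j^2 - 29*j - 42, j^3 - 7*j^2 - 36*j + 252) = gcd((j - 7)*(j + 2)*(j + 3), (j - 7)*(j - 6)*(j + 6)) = j - 7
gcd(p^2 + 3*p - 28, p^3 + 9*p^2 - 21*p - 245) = p + 7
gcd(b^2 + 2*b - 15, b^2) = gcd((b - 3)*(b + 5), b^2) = 1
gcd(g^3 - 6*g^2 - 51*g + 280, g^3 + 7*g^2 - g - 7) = g + 7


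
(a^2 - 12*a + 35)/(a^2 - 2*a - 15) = (a - 7)/(a + 3)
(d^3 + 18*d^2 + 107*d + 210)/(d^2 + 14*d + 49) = (d^2 + 11*d + 30)/(d + 7)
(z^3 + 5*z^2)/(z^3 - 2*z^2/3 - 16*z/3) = 3*z*(z + 5)/(3*z^2 - 2*z - 16)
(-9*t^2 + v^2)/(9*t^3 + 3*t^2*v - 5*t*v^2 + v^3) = (-3*t - v)/(3*t^2 + 2*t*v - v^2)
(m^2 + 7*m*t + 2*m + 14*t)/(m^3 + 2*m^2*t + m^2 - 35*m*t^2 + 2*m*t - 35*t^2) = (-m - 2)/(-m^2 + 5*m*t - m + 5*t)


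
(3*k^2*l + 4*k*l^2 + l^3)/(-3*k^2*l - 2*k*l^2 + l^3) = (-3*k - l)/(3*k - l)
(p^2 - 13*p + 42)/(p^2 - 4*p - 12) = (p - 7)/(p + 2)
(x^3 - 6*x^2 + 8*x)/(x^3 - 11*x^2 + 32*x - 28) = x*(x - 4)/(x^2 - 9*x + 14)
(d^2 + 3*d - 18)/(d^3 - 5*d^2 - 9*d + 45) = (d + 6)/(d^2 - 2*d - 15)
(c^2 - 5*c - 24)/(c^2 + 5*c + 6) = (c - 8)/(c + 2)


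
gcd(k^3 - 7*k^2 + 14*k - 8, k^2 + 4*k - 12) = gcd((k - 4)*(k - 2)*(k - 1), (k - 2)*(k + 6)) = k - 2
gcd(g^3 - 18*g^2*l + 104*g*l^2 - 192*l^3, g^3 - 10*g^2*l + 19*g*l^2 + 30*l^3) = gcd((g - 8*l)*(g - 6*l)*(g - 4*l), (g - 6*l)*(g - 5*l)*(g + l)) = g - 6*l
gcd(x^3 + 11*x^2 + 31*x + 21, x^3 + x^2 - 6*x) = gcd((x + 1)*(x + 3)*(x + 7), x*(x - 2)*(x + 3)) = x + 3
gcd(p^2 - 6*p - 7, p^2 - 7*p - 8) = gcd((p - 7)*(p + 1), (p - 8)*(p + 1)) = p + 1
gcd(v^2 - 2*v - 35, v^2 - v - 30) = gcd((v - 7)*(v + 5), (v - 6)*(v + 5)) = v + 5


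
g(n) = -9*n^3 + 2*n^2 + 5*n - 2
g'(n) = -27*n^2 + 4*n + 5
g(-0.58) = -2.47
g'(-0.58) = -6.40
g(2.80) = -169.89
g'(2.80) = -195.48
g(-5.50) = 1528.38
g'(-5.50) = -833.75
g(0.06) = -1.69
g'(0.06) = 5.14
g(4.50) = -759.12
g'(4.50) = -523.75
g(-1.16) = 8.94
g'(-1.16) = -35.97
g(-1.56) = 29.23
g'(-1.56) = -66.95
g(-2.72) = 180.31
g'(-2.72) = -205.64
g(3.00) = -212.00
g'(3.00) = -226.00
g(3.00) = -212.00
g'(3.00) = -226.00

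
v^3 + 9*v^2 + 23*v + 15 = (v + 1)*(v + 3)*(v + 5)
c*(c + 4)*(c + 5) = c^3 + 9*c^2 + 20*c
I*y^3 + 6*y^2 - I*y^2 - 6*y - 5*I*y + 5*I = (y - 1)*(y - 5*I)*(I*y + 1)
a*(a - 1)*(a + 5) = a^3 + 4*a^2 - 5*a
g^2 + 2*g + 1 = (g + 1)^2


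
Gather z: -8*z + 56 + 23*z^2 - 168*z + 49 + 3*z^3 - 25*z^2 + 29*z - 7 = 3*z^3 - 2*z^2 - 147*z + 98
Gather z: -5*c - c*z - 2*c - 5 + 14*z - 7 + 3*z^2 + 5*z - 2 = -7*c + 3*z^2 + z*(19 - c) - 14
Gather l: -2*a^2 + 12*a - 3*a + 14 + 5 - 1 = -2*a^2 + 9*a + 18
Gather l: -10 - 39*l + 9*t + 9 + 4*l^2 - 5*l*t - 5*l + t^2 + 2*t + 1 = 4*l^2 + l*(-5*t - 44) + t^2 + 11*t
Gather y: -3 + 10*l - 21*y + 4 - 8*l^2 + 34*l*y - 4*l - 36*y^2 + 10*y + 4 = -8*l^2 + 6*l - 36*y^2 + y*(34*l - 11) + 5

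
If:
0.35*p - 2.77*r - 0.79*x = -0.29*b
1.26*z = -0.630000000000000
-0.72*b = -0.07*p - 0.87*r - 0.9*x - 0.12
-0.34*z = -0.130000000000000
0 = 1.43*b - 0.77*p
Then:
No Solution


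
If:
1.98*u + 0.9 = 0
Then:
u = -0.45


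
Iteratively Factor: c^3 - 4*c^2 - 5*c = (c + 1)*(c^2 - 5*c) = (c - 5)*(c + 1)*(c)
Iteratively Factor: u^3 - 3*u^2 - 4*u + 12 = (u - 2)*(u^2 - u - 6) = (u - 3)*(u - 2)*(u + 2)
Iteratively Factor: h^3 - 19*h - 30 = (h - 5)*(h^2 + 5*h + 6) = (h - 5)*(h + 2)*(h + 3)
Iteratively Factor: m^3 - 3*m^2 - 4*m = (m - 4)*(m^2 + m) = m*(m - 4)*(m + 1)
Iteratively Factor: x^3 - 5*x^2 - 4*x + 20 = (x + 2)*(x^2 - 7*x + 10) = (x - 2)*(x + 2)*(x - 5)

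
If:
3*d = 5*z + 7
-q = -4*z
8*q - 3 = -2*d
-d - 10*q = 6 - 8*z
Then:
No Solution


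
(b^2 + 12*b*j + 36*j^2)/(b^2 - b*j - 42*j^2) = (b + 6*j)/(b - 7*j)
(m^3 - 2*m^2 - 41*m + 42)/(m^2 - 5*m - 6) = (-m^3 + 2*m^2 + 41*m - 42)/(-m^2 + 5*m + 6)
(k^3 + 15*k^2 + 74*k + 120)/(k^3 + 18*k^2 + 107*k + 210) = (k + 4)/(k + 7)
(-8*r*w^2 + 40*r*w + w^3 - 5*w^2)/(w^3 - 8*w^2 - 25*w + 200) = w*(-8*r + w)/(w^2 - 3*w - 40)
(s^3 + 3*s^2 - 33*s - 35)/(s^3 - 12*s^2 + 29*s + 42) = (s^2 + 2*s - 35)/(s^2 - 13*s + 42)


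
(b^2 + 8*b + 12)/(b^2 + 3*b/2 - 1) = 2*(b + 6)/(2*b - 1)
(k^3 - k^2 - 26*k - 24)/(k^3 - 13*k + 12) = (k^2 - 5*k - 6)/(k^2 - 4*k + 3)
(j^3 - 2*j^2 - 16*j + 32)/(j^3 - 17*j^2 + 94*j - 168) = (j^2 + 2*j - 8)/(j^2 - 13*j + 42)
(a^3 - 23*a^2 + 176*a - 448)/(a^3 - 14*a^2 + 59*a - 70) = (a^2 - 16*a + 64)/(a^2 - 7*a + 10)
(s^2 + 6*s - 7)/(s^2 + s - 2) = (s + 7)/(s + 2)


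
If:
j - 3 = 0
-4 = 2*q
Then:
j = 3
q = -2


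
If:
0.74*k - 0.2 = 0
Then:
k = 0.27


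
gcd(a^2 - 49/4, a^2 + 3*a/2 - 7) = a + 7/2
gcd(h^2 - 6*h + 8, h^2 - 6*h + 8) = h^2 - 6*h + 8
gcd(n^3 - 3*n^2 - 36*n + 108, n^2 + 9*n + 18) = n + 6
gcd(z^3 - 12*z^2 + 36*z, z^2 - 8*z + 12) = z - 6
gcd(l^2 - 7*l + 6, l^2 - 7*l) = 1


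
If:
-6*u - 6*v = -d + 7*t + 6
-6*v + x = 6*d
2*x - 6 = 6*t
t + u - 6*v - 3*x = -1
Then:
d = 76*x/129 - 1/43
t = x/3 - 1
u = 17*x/129 + 6/43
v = 1/43 - 109*x/258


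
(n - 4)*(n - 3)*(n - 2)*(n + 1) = n^4 - 8*n^3 + 17*n^2 + 2*n - 24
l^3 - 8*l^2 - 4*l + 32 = (l - 8)*(l - 2)*(l + 2)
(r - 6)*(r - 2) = r^2 - 8*r + 12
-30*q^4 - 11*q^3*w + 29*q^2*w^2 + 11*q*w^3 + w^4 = (-q + w)*(q + w)*(5*q + w)*(6*q + w)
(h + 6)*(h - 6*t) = h^2 - 6*h*t + 6*h - 36*t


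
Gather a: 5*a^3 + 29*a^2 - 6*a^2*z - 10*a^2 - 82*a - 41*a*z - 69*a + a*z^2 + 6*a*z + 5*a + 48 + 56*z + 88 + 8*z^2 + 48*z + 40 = 5*a^3 + a^2*(19 - 6*z) + a*(z^2 - 35*z - 146) + 8*z^2 + 104*z + 176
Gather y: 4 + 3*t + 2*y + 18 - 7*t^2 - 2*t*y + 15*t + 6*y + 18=-7*t^2 + 18*t + y*(8 - 2*t) + 40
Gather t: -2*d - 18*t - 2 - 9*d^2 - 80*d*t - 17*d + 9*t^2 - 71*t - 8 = -9*d^2 - 19*d + 9*t^2 + t*(-80*d - 89) - 10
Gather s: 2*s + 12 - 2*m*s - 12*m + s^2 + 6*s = -12*m + s^2 + s*(8 - 2*m) + 12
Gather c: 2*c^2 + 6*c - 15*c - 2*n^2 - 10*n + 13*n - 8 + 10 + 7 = 2*c^2 - 9*c - 2*n^2 + 3*n + 9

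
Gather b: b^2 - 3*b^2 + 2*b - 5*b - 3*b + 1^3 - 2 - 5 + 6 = -2*b^2 - 6*b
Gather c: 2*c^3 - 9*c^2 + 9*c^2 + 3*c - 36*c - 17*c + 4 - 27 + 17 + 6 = 2*c^3 - 50*c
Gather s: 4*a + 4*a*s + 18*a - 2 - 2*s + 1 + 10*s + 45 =22*a + s*(4*a + 8) + 44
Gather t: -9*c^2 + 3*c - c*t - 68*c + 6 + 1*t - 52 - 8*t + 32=-9*c^2 - 65*c + t*(-c - 7) - 14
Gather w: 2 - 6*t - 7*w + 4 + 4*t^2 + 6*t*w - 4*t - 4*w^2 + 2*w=4*t^2 - 10*t - 4*w^2 + w*(6*t - 5) + 6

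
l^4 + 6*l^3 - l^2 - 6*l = l*(l - 1)*(l + 1)*(l + 6)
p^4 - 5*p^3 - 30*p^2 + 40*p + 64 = (p - 8)*(p - 2)*(p + 1)*(p + 4)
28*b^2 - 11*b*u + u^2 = (-7*b + u)*(-4*b + u)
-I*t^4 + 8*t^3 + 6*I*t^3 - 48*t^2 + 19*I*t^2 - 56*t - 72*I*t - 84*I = (t - 7)*(t + 2*I)*(t + 6*I)*(-I*t - I)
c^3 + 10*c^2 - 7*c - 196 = (c - 4)*(c + 7)^2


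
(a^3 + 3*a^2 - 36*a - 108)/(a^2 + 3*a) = a - 36/a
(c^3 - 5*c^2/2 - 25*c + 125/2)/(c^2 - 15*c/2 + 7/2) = (2*c^3 - 5*c^2 - 50*c + 125)/(2*c^2 - 15*c + 7)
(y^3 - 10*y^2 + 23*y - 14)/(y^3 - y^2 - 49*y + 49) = (y - 2)/(y + 7)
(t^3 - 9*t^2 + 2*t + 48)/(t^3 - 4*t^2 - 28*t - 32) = (t - 3)/(t + 2)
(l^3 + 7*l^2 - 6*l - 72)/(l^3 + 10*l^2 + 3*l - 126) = (l + 4)/(l + 7)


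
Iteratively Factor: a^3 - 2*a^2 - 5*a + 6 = (a - 1)*(a^2 - a - 6) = (a - 1)*(a + 2)*(a - 3)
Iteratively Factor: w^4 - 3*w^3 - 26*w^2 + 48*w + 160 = (w - 5)*(w^3 + 2*w^2 - 16*w - 32) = (w - 5)*(w + 4)*(w^2 - 2*w - 8) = (w - 5)*(w + 2)*(w + 4)*(w - 4)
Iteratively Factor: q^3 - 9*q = (q)*(q^2 - 9) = q*(q - 3)*(q + 3)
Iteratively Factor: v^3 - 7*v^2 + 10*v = (v - 5)*(v^2 - 2*v) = (v - 5)*(v - 2)*(v)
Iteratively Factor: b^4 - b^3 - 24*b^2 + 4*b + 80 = (b - 5)*(b^3 + 4*b^2 - 4*b - 16) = (b - 5)*(b + 2)*(b^2 + 2*b - 8) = (b - 5)*(b + 2)*(b + 4)*(b - 2)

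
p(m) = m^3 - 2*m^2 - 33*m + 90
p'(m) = 3*m^2 - 4*m - 33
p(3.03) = -0.53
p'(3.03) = -17.58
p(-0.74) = 112.92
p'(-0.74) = -28.40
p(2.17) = 19.19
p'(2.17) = -27.55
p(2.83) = 3.26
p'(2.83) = -20.29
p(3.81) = -9.46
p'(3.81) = -4.69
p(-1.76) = 136.43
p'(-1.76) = -16.67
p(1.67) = 33.97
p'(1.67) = -31.31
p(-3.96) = 127.22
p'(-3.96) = 29.88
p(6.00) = 36.00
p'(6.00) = 51.00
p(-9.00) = -504.00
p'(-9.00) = 246.00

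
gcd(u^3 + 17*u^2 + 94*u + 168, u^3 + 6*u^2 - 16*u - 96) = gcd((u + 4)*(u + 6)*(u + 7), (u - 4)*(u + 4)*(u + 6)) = u^2 + 10*u + 24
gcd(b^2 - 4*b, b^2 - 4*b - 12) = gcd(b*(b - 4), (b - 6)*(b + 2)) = 1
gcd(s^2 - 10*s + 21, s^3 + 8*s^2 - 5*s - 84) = s - 3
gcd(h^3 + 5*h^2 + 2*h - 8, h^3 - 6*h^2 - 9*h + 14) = h^2 + h - 2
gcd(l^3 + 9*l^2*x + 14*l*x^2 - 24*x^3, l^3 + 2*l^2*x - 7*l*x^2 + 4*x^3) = -l^2 - 3*l*x + 4*x^2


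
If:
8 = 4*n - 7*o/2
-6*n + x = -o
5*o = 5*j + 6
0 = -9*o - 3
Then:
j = -23/15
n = 41/24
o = -1/3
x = 127/12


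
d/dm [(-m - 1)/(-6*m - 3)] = -1/(12*m^2 + 12*m + 3)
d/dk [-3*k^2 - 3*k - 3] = -6*k - 3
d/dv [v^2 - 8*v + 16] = 2*v - 8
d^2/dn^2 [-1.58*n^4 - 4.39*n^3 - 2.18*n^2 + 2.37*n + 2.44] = -18.96*n^2 - 26.34*n - 4.36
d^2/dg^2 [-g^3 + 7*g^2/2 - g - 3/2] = 7 - 6*g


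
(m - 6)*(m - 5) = m^2 - 11*m + 30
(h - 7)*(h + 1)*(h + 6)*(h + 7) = h^4 + 7*h^3 - 43*h^2 - 343*h - 294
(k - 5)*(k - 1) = k^2 - 6*k + 5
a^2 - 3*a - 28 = (a - 7)*(a + 4)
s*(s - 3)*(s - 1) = s^3 - 4*s^2 + 3*s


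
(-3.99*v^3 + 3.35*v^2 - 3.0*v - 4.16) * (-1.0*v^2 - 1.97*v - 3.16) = 3.99*v^5 + 4.5103*v^4 + 9.0089*v^3 - 0.516*v^2 + 17.6752*v + 13.1456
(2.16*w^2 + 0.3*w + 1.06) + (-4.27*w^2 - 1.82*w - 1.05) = -2.11*w^2 - 1.52*w + 0.01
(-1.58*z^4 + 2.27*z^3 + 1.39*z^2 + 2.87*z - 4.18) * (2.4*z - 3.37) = -3.792*z^5 + 10.7726*z^4 - 4.3139*z^3 + 2.2037*z^2 - 19.7039*z + 14.0866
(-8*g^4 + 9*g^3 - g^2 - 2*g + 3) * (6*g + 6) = -48*g^5 + 6*g^4 + 48*g^3 - 18*g^2 + 6*g + 18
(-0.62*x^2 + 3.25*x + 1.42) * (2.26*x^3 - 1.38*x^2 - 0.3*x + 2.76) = -1.4012*x^5 + 8.2006*x^4 - 1.0898*x^3 - 4.6458*x^2 + 8.544*x + 3.9192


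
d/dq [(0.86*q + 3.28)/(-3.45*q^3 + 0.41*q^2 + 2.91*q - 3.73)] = (5.934*q^3 + 33.5954*q^2 - 2.6896*q - 12.7526)/(11.9025*q^6 - 2.829*q^5 - 19.9109*q^4 + 28.1232*q^3 + 5.4095*q^2 - 21.7086*q + 13.9129)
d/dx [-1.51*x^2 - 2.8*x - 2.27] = -3.02*x - 2.8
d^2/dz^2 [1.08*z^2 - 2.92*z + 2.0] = 2.16000000000000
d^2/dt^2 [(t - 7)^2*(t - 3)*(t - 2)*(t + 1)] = 20*t^3 - 216*t^2 + 636*t - 408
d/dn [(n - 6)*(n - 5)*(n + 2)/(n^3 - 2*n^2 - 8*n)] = (7*n^2 - 60*n + 120)/(n^2*(n^2 - 8*n + 16))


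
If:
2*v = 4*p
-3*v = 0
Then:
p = 0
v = 0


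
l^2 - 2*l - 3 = (l - 3)*(l + 1)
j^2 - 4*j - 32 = (j - 8)*(j + 4)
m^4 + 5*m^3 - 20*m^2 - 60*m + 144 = (m - 3)*(m - 2)*(m + 4)*(m + 6)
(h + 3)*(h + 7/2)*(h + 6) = h^3 + 25*h^2/2 + 99*h/2 + 63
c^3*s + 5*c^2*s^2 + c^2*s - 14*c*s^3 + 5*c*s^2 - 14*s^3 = (c - 2*s)*(c + 7*s)*(c*s + s)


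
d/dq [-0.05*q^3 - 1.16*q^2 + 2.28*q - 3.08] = -0.15*q^2 - 2.32*q + 2.28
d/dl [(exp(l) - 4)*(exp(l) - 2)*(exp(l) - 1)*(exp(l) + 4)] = (4*exp(3*l) - 9*exp(2*l) - 28*exp(l) + 48)*exp(l)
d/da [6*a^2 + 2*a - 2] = 12*a + 2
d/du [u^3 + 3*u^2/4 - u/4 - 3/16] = 3*u^2 + 3*u/2 - 1/4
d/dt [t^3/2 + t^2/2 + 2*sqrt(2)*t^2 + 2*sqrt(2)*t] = 3*t^2/2 + t + 4*sqrt(2)*t + 2*sqrt(2)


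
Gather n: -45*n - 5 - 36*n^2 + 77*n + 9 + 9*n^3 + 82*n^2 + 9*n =9*n^3 + 46*n^2 + 41*n + 4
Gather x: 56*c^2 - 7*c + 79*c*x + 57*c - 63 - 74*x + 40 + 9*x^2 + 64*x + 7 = 56*c^2 + 50*c + 9*x^2 + x*(79*c - 10) - 16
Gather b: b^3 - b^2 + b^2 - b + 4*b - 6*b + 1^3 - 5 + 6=b^3 - 3*b + 2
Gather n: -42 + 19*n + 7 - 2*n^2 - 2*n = -2*n^2 + 17*n - 35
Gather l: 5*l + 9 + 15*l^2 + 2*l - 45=15*l^2 + 7*l - 36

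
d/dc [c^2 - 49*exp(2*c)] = 2*c - 98*exp(2*c)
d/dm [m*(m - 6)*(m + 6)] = 3*m^2 - 36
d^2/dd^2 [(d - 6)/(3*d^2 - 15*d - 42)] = 2*((11 - 3*d)*(-d^2 + 5*d + 14) - (d - 6)*(2*d - 5)^2)/(3*(-d^2 + 5*d + 14)^3)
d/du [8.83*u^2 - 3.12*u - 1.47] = 17.66*u - 3.12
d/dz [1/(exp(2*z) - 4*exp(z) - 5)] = 2*(2 - exp(z))*exp(z)/(-exp(2*z) + 4*exp(z) + 5)^2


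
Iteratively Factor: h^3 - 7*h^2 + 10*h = (h)*(h^2 - 7*h + 10) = h*(h - 5)*(h - 2)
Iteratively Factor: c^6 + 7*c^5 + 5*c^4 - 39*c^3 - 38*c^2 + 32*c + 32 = (c + 1)*(c^5 + 6*c^4 - c^3 - 38*c^2 + 32) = (c - 1)*(c + 1)*(c^4 + 7*c^3 + 6*c^2 - 32*c - 32) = (c - 1)*(c + 1)*(c + 4)*(c^3 + 3*c^2 - 6*c - 8) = (c - 1)*(c + 1)*(c + 4)^2*(c^2 - c - 2) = (c - 2)*(c - 1)*(c + 1)*(c + 4)^2*(c + 1)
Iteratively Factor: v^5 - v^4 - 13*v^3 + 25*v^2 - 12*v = (v + 4)*(v^4 - 5*v^3 + 7*v^2 - 3*v) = v*(v + 4)*(v^3 - 5*v^2 + 7*v - 3) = v*(v - 3)*(v + 4)*(v^2 - 2*v + 1) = v*(v - 3)*(v - 1)*(v + 4)*(v - 1)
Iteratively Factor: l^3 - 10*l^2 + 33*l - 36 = (l - 3)*(l^2 - 7*l + 12) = (l - 3)^2*(l - 4)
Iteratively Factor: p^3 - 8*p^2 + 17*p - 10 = (p - 1)*(p^2 - 7*p + 10) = (p - 5)*(p - 1)*(p - 2)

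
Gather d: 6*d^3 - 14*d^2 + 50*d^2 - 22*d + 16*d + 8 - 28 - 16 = 6*d^3 + 36*d^2 - 6*d - 36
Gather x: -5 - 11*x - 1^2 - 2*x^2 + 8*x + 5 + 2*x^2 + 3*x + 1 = 0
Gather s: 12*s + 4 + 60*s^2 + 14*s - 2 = 60*s^2 + 26*s + 2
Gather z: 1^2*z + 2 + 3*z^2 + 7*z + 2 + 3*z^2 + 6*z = 6*z^2 + 14*z + 4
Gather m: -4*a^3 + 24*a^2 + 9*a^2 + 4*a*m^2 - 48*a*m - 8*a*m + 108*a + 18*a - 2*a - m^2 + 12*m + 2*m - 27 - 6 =-4*a^3 + 33*a^2 + 124*a + m^2*(4*a - 1) + m*(14 - 56*a) - 33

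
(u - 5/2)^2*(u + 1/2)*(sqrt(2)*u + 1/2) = sqrt(2)*u^4 - 9*sqrt(2)*u^3/2 + u^3/2 - 9*u^2/4 + 15*sqrt(2)*u^2/4 + 15*u/8 + 25*sqrt(2)*u/8 + 25/16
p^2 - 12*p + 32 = (p - 8)*(p - 4)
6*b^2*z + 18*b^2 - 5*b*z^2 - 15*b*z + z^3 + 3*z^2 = (-3*b + z)*(-2*b + z)*(z + 3)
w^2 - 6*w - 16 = (w - 8)*(w + 2)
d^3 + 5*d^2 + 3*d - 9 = (d - 1)*(d + 3)^2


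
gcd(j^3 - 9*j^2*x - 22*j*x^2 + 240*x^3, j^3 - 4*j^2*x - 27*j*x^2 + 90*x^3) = -j^2 + j*x + 30*x^2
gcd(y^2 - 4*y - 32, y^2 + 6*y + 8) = y + 4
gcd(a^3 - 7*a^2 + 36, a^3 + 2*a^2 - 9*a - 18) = a^2 - a - 6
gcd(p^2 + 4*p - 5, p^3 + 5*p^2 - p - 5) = p^2 + 4*p - 5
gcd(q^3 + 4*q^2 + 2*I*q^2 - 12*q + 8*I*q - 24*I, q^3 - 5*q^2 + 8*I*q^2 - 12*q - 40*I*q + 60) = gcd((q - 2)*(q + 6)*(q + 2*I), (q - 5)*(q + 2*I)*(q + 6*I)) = q + 2*I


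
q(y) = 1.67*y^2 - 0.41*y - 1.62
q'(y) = 3.34*y - 0.41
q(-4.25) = 30.29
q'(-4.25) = -14.60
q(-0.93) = 0.21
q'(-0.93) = -3.52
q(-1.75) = 4.21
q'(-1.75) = -6.26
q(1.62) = 2.10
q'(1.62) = 5.00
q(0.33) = -1.57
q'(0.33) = 0.69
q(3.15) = 13.66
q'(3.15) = 10.11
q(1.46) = 1.34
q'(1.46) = 4.47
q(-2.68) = 11.47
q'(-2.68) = -9.36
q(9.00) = 129.96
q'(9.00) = 29.65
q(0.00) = -1.62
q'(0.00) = -0.41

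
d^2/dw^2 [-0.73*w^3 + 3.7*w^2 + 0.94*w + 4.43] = 7.4 - 4.38*w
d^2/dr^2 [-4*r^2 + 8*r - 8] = -8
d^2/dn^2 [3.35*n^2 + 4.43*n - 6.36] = 6.70000000000000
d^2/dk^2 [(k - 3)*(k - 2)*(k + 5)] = 6*k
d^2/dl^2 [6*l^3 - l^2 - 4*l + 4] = 36*l - 2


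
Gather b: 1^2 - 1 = 0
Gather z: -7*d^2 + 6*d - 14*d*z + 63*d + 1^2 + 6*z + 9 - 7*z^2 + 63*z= -7*d^2 + 69*d - 7*z^2 + z*(69 - 14*d) + 10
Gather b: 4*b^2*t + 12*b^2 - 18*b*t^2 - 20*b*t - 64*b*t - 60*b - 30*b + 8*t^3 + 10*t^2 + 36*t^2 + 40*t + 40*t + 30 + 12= b^2*(4*t + 12) + b*(-18*t^2 - 84*t - 90) + 8*t^3 + 46*t^2 + 80*t + 42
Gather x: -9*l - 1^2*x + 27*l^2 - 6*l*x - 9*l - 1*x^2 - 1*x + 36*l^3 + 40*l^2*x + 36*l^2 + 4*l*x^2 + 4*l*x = 36*l^3 + 63*l^2 - 18*l + x^2*(4*l - 1) + x*(40*l^2 - 2*l - 2)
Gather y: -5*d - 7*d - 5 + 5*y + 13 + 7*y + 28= -12*d + 12*y + 36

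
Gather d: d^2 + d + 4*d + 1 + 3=d^2 + 5*d + 4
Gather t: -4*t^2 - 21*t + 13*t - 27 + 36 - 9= -4*t^2 - 8*t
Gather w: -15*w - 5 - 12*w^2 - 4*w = -12*w^2 - 19*w - 5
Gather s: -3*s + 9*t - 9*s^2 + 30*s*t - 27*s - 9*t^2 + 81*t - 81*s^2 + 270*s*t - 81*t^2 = -90*s^2 + s*(300*t - 30) - 90*t^2 + 90*t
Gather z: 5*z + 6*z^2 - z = 6*z^2 + 4*z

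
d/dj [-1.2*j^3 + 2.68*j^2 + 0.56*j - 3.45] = -3.6*j^2 + 5.36*j + 0.56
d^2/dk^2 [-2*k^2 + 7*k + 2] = -4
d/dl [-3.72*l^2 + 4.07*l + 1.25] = 4.07 - 7.44*l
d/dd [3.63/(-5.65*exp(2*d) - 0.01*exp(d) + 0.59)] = (41.019*exp(d) + 0.0363)*exp(d)/(5.65*exp(2*d) + 0.01*exp(d) - 0.59)^2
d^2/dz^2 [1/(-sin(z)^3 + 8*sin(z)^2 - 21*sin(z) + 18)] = (9*sin(z)^4 - 34*sin(z)^3 + sin(z)^2 + 98*sin(z) - 66)/((sin(z) - 3)^4*(sin(z) - 2)^3)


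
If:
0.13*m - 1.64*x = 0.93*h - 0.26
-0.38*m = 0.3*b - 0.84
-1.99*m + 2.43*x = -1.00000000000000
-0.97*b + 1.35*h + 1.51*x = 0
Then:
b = -0.76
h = -2.66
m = 2.81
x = 1.89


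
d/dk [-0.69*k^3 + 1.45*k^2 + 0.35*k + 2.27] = -2.07*k^2 + 2.9*k + 0.35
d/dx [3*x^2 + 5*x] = 6*x + 5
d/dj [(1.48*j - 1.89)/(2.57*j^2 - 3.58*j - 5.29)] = (-3.8036*j^2 + 9.7146*j - 14.5954)/(6.6049*j^4 - 18.4012*j^3 - 14.3742*j^2 + 37.8764*j + 27.9841)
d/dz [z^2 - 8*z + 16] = 2*z - 8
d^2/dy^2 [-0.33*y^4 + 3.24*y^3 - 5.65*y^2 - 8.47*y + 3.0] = -3.96*y^2 + 19.44*y - 11.3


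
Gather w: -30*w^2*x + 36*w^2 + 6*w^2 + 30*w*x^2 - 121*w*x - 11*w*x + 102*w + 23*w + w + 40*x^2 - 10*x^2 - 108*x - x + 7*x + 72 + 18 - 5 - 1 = w^2*(42 - 30*x) + w*(30*x^2 - 132*x + 126) + 30*x^2 - 102*x + 84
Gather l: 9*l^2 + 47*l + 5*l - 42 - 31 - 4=9*l^2 + 52*l - 77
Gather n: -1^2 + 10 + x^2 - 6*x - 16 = x^2 - 6*x - 7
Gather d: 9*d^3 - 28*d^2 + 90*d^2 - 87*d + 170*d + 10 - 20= 9*d^3 + 62*d^2 + 83*d - 10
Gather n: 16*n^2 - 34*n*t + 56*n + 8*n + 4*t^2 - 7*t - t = 16*n^2 + n*(64 - 34*t) + 4*t^2 - 8*t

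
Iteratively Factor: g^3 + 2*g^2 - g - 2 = (g + 2)*(g^2 - 1) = (g - 1)*(g + 2)*(g + 1)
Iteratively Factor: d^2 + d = (d)*(d + 1)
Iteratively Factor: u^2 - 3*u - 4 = (u - 4)*(u + 1)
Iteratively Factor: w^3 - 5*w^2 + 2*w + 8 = (w + 1)*(w^2 - 6*w + 8) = (w - 4)*(w + 1)*(w - 2)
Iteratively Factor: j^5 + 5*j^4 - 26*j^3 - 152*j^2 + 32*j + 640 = (j - 2)*(j^4 + 7*j^3 - 12*j^2 - 176*j - 320) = (j - 2)*(j + 4)*(j^3 + 3*j^2 - 24*j - 80) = (j - 5)*(j - 2)*(j + 4)*(j^2 + 8*j + 16) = (j - 5)*(j - 2)*(j + 4)^2*(j + 4)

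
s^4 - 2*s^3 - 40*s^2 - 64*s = s*(s - 8)*(s + 2)*(s + 4)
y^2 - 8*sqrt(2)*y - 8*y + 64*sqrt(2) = (y - 8)*(y - 8*sqrt(2))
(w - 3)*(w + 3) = w^2 - 9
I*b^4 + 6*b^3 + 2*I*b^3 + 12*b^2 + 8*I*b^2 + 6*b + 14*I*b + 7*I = (b + 1)*(b - 7*I)*(b + I)*(I*b + I)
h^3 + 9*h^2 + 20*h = h*(h + 4)*(h + 5)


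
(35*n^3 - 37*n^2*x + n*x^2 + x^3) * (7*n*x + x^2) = 245*n^4*x - 224*n^3*x^2 - 30*n^2*x^3 + 8*n*x^4 + x^5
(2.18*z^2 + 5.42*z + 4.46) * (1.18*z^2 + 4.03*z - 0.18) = 2.5724*z^4 + 15.181*z^3 + 26.713*z^2 + 16.9982*z - 0.8028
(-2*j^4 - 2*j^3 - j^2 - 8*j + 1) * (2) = -4*j^4 - 4*j^3 - 2*j^2 - 16*j + 2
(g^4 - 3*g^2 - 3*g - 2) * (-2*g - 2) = -2*g^5 - 2*g^4 + 6*g^3 + 12*g^2 + 10*g + 4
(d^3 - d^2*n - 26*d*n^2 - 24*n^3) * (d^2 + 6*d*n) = d^5 + 5*d^4*n - 32*d^3*n^2 - 180*d^2*n^3 - 144*d*n^4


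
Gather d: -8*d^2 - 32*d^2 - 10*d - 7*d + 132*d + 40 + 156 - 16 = -40*d^2 + 115*d + 180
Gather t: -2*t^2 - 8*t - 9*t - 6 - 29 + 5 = -2*t^2 - 17*t - 30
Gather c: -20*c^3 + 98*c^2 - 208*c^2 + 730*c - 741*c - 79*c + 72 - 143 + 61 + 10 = -20*c^3 - 110*c^2 - 90*c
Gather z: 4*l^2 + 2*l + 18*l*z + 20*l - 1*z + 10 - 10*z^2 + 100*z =4*l^2 + 22*l - 10*z^2 + z*(18*l + 99) + 10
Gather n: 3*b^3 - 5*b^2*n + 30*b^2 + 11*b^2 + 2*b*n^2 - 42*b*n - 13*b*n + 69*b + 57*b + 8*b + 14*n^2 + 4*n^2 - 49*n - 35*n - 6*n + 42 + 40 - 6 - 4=3*b^3 + 41*b^2 + 134*b + n^2*(2*b + 18) + n*(-5*b^2 - 55*b - 90) + 72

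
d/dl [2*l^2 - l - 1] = 4*l - 1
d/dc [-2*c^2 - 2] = -4*c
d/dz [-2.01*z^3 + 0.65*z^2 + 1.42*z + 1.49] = -6.03*z^2 + 1.3*z + 1.42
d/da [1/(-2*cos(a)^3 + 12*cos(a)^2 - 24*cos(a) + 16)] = -3*sin(a)/(2*(cos(a) - 2)^4)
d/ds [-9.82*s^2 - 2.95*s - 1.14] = -19.64*s - 2.95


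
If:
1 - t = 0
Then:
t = 1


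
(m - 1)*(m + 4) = m^2 + 3*m - 4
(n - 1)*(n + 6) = n^2 + 5*n - 6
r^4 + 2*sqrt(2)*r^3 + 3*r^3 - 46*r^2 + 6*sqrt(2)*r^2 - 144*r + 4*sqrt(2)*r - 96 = (r + 1)*(r + 2)*(r - 4*sqrt(2))*(r + 6*sqrt(2))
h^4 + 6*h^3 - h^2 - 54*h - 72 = (h - 3)*(h + 2)*(h + 3)*(h + 4)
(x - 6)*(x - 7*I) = x^2 - 6*x - 7*I*x + 42*I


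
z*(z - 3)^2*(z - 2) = z^4 - 8*z^3 + 21*z^2 - 18*z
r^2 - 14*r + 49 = (r - 7)^2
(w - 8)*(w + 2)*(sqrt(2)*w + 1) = sqrt(2)*w^3 - 6*sqrt(2)*w^2 + w^2 - 16*sqrt(2)*w - 6*w - 16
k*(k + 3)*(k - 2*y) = k^3 - 2*k^2*y + 3*k^2 - 6*k*y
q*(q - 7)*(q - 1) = q^3 - 8*q^2 + 7*q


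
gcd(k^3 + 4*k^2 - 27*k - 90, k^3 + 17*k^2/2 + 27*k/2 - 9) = k^2 + 9*k + 18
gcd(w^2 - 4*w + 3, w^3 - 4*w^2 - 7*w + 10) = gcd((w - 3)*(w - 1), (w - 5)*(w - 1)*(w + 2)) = w - 1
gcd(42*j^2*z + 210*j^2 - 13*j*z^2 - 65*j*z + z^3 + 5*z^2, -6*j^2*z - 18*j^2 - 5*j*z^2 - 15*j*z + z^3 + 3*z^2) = -6*j + z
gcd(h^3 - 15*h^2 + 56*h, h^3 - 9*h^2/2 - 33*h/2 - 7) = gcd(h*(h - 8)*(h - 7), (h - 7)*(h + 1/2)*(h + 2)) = h - 7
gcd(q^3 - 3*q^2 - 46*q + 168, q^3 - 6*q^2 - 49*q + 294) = q^2 + q - 42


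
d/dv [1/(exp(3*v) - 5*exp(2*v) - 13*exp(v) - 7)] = (-3*exp(2*v) + 10*exp(v) + 13)*exp(v)/(-exp(3*v) + 5*exp(2*v) + 13*exp(v) + 7)^2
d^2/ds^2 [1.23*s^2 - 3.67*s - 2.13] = 2.46000000000000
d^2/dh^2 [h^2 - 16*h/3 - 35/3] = 2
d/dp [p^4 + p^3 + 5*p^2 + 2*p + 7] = 4*p^3 + 3*p^2 + 10*p + 2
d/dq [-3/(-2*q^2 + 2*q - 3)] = 6*(1 - 2*q)/(2*q^2 - 2*q + 3)^2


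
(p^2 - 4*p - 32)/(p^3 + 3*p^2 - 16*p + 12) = (p^2 - 4*p - 32)/(p^3 + 3*p^2 - 16*p + 12)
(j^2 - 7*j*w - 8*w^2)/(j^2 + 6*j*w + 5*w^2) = (j - 8*w)/(j + 5*w)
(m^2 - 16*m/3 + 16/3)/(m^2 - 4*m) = (m - 4/3)/m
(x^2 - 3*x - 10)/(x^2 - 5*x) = (x + 2)/x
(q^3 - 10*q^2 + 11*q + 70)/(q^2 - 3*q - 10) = q - 7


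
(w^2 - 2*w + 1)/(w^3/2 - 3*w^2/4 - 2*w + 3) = 4*(w^2 - 2*w + 1)/(2*w^3 - 3*w^2 - 8*w + 12)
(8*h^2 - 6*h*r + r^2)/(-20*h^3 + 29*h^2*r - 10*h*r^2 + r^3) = (-2*h + r)/(5*h^2 - 6*h*r + r^2)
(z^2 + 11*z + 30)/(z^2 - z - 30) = (z + 6)/(z - 6)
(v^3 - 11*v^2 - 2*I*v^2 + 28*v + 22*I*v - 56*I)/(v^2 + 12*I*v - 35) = (v^3 + v^2*(-11 - 2*I) + v*(28 + 22*I) - 56*I)/(v^2 + 12*I*v - 35)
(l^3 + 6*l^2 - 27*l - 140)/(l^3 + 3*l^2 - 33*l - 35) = (l + 4)/(l + 1)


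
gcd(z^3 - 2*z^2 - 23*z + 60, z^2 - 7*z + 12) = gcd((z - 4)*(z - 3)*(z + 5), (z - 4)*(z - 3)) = z^2 - 7*z + 12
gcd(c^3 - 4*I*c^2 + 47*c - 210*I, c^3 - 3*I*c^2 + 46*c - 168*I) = c^2 + I*c + 42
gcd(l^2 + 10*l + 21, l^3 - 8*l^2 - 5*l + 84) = l + 3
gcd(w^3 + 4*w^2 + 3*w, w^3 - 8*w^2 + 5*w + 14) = w + 1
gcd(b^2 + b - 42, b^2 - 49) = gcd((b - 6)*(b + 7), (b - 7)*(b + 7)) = b + 7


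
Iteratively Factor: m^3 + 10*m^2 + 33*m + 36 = (m + 4)*(m^2 + 6*m + 9) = (m + 3)*(m + 4)*(m + 3)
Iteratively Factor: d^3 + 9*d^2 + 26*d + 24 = (d + 3)*(d^2 + 6*d + 8) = (d + 3)*(d + 4)*(d + 2)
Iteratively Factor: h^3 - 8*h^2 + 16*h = (h - 4)*(h^2 - 4*h) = (h - 4)^2*(h)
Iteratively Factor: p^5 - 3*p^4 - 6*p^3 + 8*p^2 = (p - 1)*(p^4 - 2*p^3 - 8*p^2) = (p - 4)*(p - 1)*(p^3 + 2*p^2) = (p - 4)*(p - 1)*(p + 2)*(p^2) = p*(p - 4)*(p - 1)*(p + 2)*(p)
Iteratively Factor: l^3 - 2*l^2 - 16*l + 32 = (l + 4)*(l^2 - 6*l + 8) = (l - 2)*(l + 4)*(l - 4)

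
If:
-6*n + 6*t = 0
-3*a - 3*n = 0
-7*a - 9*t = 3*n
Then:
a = 0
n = 0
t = 0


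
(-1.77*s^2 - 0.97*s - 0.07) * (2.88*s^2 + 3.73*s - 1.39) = -5.0976*s^4 - 9.3957*s^3 - 1.3594*s^2 + 1.0872*s + 0.0973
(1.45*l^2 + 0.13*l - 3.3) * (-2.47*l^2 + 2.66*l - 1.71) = -3.5815*l^4 + 3.5359*l^3 + 6.0173*l^2 - 9.0003*l + 5.643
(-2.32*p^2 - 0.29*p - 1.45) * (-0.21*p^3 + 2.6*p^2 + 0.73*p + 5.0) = 0.4872*p^5 - 5.9711*p^4 - 2.1431*p^3 - 15.5817*p^2 - 2.5085*p - 7.25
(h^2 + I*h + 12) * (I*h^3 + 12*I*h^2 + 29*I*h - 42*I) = I*h^5 - h^4 + 12*I*h^4 - 12*h^3 + 41*I*h^3 - 29*h^2 + 102*I*h^2 + 42*h + 348*I*h - 504*I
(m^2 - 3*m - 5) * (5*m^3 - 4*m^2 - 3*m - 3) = 5*m^5 - 19*m^4 - 16*m^3 + 26*m^2 + 24*m + 15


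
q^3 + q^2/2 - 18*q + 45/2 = (q - 3)*(q - 3/2)*(q + 5)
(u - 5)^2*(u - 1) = u^3 - 11*u^2 + 35*u - 25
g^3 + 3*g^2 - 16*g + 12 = (g - 2)*(g - 1)*(g + 6)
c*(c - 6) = c^2 - 6*c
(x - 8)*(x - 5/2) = x^2 - 21*x/2 + 20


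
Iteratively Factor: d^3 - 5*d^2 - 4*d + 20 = (d - 2)*(d^2 - 3*d - 10) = (d - 5)*(d - 2)*(d + 2)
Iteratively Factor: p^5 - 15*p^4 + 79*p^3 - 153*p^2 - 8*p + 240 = (p + 1)*(p^4 - 16*p^3 + 95*p^2 - 248*p + 240) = (p - 3)*(p + 1)*(p^3 - 13*p^2 + 56*p - 80) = (p - 5)*(p - 3)*(p + 1)*(p^2 - 8*p + 16) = (p - 5)*(p - 4)*(p - 3)*(p + 1)*(p - 4)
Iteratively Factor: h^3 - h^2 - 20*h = (h + 4)*(h^2 - 5*h) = h*(h + 4)*(h - 5)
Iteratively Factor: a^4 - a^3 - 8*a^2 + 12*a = (a)*(a^3 - a^2 - 8*a + 12) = a*(a - 2)*(a^2 + a - 6) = a*(a - 2)*(a + 3)*(a - 2)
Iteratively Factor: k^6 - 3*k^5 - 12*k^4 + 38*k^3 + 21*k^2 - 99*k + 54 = (k - 3)*(k^5 - 12*k^3 + 2*k^2 + 27*k - 18) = (k - 3)*(k - 1)*(k^4 + k^3 - 11*k^2 - 9*k + 18) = (k - 3)*(k - 1)^2*(k^3 + 2*k^2 - 9*k - 18) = (k - 3)^2*(k - 1)^2*(k^2 + 5*k + 6) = (k - 3)^2*(k - 1)^2*(k + 3)*(k + 2)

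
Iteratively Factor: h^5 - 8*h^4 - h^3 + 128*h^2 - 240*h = (h)*(h^4 - 8*h^3 - h^2 + 128*h - 240) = h*(h - 4)*(h^3 - 4*h^2 - 17*h + 60) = h*(h - 4)*(h + 4)*(h^2 - 8*h + 15) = h*(h - 5)*(h - 4)*(h + 4)*(h - 3)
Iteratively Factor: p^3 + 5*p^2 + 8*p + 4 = (p + 2)*(p^2 + 3*p + 2) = (p + 2)^2*(p + 1)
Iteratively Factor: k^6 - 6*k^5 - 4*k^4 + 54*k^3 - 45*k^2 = (k - 5)*(k^5 - k^4 - 9*k^3 + 9*k^2) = k*(k - 5)*(k^4 - k^3 - 9*k^2 + 9*k) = k*(k - 5)*(k + 3)*(k^3 - 4*k^2 + 3*k) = k*(k - 5)*(k - 3)*(k + 3)*(k^2 - k) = k^2*(k - 5)*(k - 3)*(k + 3)*(k - 1)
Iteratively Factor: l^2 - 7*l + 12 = (l - 4)*(l - 3)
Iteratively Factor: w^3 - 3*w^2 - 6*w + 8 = (w - 4)*(w^2 + w - 2) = (w - 4)*(w + 2)*(w - 1)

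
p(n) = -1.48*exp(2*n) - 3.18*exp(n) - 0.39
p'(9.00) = -194379276.45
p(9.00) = -97202522.52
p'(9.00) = -194379276.45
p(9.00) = -97202522.52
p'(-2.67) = -0.23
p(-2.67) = -0.62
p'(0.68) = -17.81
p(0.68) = -12.43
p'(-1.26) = -1.14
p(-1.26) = -1.41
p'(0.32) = -9.99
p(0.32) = -7.58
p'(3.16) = -1719.45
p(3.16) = -897.59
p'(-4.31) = -0.04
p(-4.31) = -0.43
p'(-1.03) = -1.51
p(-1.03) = -1.71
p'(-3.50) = -0.10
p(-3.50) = -0.49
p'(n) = -2.96*exp(2*n) - 3.18*exp(n)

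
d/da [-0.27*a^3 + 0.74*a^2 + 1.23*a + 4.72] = -0.81*a^2 + 1.48*a + 1.23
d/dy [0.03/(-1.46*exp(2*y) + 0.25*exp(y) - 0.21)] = (0.0876*exp(y) - 0.0075)*exp(y)/(1.46*exp(2*y) - 0.25*exp(y) + 0.21)^2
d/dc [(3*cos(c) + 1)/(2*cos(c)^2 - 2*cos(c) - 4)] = (-3*sin(c)^2 + 2*cos(c) + 8)*sin(c)/(2*(sin(c)^2 + cos(c) + 1)^2)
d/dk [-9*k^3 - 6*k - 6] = -27*k^2 - 6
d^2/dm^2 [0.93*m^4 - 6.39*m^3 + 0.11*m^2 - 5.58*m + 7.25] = 11.16*m^2 - 38.34*m + 0.22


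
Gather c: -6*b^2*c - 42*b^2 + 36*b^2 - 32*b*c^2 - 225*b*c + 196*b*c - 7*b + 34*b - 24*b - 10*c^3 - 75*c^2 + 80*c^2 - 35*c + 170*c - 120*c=-6*b^2 + 3*b - 10*c^3 + c^2*(5 - 32*b) + c*(-6*b^2 - 29*b + 15)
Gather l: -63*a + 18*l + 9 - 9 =-63*a + 18*l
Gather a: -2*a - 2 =-2*a - 2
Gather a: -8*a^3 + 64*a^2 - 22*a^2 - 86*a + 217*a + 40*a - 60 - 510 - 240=-8*a^3 + 42*a^2 + 171*a - 810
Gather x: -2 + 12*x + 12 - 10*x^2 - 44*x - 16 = -10*x^2 - 32*x - 6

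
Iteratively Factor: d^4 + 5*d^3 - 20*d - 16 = (d + 1)*(d^3 + 4*d^2 - 4*d - 16) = (d - 2)*(d + 1)*(d^2 + 6*d + 8) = (d - 2)*(d + 1)*(d + 4)*(d + 2)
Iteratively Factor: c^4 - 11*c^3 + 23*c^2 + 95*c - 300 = (c + 3)*(c^3 - 14*c^2 + 65*c - 100) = (c - 5)*(c + 3)*(c^2 - 9*c + 20) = (c - 5)^2*(c + 3)*(c - 4)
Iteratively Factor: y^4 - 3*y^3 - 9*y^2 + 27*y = (y - 3)*(y^3 - 9*y) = y*(y - 3)*(y^2 - 9) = y*(y - 3)^2*(y + 3)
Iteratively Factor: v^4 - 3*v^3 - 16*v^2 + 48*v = (v)*(v^3 - 3*v^2 - 16*v + 48) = v*(v - 3)*(v^2 - 16) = v*(v - 4)*(v - 3)*(v + 4)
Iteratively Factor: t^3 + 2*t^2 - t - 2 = (t - 1)*(t^2 + 3*t + 2) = (t - 1)*(t + 1)*(t + 2)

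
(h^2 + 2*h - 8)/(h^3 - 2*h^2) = (h + 4)/h^2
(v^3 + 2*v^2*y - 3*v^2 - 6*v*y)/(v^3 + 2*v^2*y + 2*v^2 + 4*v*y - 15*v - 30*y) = v/(v + 5)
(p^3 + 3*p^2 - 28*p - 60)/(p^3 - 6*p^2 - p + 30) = (p + 6)/(p - 3)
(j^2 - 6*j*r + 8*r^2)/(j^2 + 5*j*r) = (j^2 - 6*j*r + 8*r^2)/(j*(j + 5*r))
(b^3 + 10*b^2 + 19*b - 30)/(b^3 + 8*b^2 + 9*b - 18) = (b + 5)/(b + 3)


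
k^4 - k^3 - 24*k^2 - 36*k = k*(k - 6)*(k + 2)*(k + 3)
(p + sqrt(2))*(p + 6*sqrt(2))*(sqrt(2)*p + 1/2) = sqrt(2)*p^3 + 29*p^2/2 + 31*sqrt(2)*p/2 + 6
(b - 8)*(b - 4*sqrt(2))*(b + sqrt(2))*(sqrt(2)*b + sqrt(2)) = sqrt(2)*b^4 - 7*sqrt(2)*b^3 - 6*b^3 - 16*sqrt(2)*b^2 + 42*b^2 + 48*b + 56*sqrt(2)*b + 64*sqrt(2)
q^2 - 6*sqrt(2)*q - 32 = (q - 8*sqrt(2))*(q + 2*sqrt(2))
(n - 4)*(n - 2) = n^2 - 6*n + 8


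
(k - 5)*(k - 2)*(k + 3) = k^3 - 4*k^2 - 11*k + 30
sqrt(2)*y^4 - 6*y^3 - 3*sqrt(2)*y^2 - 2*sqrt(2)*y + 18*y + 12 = (y - 2)*(y + 1)*(y - 3*sqrt(2))*(sqrt(2)*y + sqrt(2))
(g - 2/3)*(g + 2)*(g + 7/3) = g^3 + 11*g^2/3 + 16*g/9 - 28/9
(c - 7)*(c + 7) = c^2 - 49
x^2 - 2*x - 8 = (x - 4)*(x + 2)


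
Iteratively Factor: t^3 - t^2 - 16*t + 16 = (t - 1)*(t^2 - 16) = (t - 4)*(t - 1)*(t + 4)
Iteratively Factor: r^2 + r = (r)*(r + 1)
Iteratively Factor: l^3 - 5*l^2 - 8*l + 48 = (l + 3)*(l^2 - 8*l + 16) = (l - 4)*(l + 3)*(l - 4)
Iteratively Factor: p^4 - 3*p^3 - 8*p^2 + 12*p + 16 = (p + 2)*(p^3 - 5*p^2 + 2*p + 8) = (p - 4)*(p + 2)*(p^2 - p - 2) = (p - 4)*(p + 1)*(p + 2)*(p - 2)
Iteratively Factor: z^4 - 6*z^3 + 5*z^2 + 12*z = (z - 3)*(z^3 - 3*z^2 - 4*z) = (z - 4)*(z - 3)*(z^2 + z) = (z - 4)*(z - 3)*(z + 1)*(z)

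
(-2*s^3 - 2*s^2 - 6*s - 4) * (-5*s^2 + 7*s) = 10*s^5 - 4*s^4 + 16*s^3 - 22*s^2 - 28*s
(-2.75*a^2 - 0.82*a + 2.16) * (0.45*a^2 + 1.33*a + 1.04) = -1.2375*a^4 - 4.0265*a^3 - 2.9786*a^2 + 2.02*a + 2.2464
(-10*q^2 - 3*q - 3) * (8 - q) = 10*q^3 - 77*q^2 - 21*q - 24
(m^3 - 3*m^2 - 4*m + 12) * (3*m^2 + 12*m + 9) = 3*m^5 + 3*m^4 - 39*m^3 - 39*m^2 + 108*m + 108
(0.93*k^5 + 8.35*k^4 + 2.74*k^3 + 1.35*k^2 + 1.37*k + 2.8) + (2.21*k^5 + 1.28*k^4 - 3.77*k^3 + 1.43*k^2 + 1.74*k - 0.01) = 3.14*k^5 + 9.63*k^4 - 1.03*k^3 + 2.78*k^2 + 3.11*k + 2.79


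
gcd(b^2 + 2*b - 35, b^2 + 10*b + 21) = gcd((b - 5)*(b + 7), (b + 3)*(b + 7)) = b + 7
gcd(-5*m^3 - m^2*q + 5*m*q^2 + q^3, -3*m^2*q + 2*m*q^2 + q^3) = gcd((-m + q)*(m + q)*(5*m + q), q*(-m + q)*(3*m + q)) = -m + q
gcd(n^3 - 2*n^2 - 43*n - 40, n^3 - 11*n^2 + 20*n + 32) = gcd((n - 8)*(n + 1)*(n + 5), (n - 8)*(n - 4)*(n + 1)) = n^2 - 7*n - 8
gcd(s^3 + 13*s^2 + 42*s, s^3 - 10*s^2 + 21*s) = s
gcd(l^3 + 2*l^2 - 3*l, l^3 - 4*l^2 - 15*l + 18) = l^2 + 2*l - 3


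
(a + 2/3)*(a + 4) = a^2 + 14*a/3 + 8/3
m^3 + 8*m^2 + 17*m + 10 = (m + 1)*(m + 2)*(m + 5)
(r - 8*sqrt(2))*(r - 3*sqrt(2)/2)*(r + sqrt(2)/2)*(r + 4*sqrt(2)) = r^4 - 5*sqrt(2)*r^3 - 115*r^2/2 + 70*sqrt(2)*r + 96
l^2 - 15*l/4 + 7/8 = (l - 7/2)*(l - 1/4)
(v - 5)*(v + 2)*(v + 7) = v^3 + 4*v^2 - 31*v - 70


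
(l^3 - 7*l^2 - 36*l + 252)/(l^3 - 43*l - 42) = (l - 6)/(l + 1)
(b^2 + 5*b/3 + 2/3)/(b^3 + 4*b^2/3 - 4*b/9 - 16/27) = 9*(b + 1)/(9*b^2 + 6*b - 8)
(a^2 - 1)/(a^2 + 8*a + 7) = (a - 1)/(a + 7)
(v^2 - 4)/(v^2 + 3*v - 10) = (v + 2)/(v + 5)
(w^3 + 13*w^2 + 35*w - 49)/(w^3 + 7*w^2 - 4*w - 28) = (w^2 + 6*w - 7)/(w^2 - 4)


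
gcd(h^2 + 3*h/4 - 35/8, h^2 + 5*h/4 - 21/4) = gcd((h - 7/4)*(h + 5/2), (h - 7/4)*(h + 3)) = h - 7/4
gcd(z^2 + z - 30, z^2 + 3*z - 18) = z + 6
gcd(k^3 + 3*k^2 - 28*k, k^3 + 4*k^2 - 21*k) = k^2 + 7*k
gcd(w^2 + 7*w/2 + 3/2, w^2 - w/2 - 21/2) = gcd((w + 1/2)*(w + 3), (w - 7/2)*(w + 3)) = w + 3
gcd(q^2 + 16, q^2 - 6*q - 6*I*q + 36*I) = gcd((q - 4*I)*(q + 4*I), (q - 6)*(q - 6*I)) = 1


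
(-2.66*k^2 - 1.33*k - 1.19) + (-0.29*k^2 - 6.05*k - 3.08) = -2.95*k^2 - 7.38*k - 4.27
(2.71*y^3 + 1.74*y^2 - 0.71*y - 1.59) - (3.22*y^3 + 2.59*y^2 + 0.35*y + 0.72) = -0.51*y^3 - 0.85*y^2 - 1.06*y - 2.31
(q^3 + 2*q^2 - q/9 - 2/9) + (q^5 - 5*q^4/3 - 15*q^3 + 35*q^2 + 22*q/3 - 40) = q^5 - 5*q^4/3 - 14*q^3 + 37*q^2 + 65*q/9 - 362/9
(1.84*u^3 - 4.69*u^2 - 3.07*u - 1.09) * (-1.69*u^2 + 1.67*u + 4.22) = -3.1096*u^5 + 10.9989*u^4 + 5.1208*u^3 - 23.0766*u^2 - 14.7757*u - 4.5998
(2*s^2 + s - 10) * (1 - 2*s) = -4*s^3 + 21*s - 10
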